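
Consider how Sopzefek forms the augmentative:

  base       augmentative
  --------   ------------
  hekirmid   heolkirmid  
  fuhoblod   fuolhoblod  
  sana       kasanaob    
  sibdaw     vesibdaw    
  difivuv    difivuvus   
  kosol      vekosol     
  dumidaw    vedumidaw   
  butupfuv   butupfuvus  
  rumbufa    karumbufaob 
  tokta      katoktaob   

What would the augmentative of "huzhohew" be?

vehuzhohew

"huzhohew" ends in -w. The stems ending in -w (sibdaw → vesibdaw, dumidaw → vedumidaw) add the prefix ve-.
The other patterns: stems ending in -d insert -ol- after the first vowel; stems ending in -a add ka- … -ob around the stem; stems ending in -v add -us.
So huzhohew → vehuzhohew.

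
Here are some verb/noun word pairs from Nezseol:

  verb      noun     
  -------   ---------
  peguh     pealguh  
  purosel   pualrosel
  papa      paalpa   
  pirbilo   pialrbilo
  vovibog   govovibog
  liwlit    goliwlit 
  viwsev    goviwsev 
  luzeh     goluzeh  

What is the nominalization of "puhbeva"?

peguh and luzeh both end in -h yet inflect differently (pealguh, goluzeh), so the final letter is not what conditions the rule; the first letter is.
"puhbeva" begins with p-. The stems beginning with p- (peguh → pealguh, purosel → pualrosel, papa → paalpa) insert -al- after the first vowel.
The other pattern: stems beginning with l- or v- add the prefix go-.
So puhbeva → pualhbeva.

pualhbeva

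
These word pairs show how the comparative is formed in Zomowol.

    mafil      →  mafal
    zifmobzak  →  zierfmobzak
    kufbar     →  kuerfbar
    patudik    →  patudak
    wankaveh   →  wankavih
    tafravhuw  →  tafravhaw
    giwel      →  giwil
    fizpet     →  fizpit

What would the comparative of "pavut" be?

"pavut" has last vowel 'u'. The one such stem in the data (tafravhuw → tafravhaw) changes the last vowel to 'a' (as do mafil, patudik), so the same rule applies.
So pavut → pavat.

pavat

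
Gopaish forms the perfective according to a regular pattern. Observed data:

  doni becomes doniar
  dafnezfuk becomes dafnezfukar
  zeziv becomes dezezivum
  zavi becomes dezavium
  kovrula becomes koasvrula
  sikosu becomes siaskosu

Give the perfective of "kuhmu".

kuashmu

doni and zavi both end in -i yet inflect differently (doniar, dezavium), so the final letter is not what conditions the rule; the first letter is.
"kuhmu" begins with k-. The one such stem in the data (kovrula → koasvrula) inserts -as- after the first vowel (as does sikosu), so the same rule applies.
The other patterns: stems beginning with d- add -ar; stems beginning with z- add de- … -um around the stem.
So kuhmu → kuashmu.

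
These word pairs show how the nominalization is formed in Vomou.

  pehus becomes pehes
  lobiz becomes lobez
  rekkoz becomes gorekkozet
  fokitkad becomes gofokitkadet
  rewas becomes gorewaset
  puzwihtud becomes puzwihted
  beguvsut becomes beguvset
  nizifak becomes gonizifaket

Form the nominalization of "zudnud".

puzwihtud and fokitkad both end in -d yet inflect differently (puzwihted, gofokitkadet), so the final letter is not what conditions the rule; the last vowel is.
"zudnud" has last vowel 'u'. The stems whose last vowel is 'u' (pehus → pehes, beguvsut → beguvset, puzwihtud → puzwihted) change the last vowel to 'e'.
So zudnud → zudned.

zudned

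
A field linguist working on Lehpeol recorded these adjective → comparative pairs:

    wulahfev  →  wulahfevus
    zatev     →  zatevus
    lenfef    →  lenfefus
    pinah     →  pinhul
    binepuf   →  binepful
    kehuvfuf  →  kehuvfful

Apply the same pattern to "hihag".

lenfef and binepuf both end in -f yet inflect differently (lenfefus, binepful), so the final letter is not what conditions the rule; the last vowel is.
"hihag" has last vowel 'a'. The one such stem in the data (pinah → pinhul) deletes the last vowel and adds -ul (as do binepuf, kehuvfuf), so the same rule applies.
So hihag → hihgul.

hihgul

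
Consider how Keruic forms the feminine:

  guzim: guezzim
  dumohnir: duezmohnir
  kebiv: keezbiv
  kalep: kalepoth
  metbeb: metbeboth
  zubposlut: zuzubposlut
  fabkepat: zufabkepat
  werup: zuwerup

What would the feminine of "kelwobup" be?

zukelwobup

kalep and werup both end in -p yet inflect differently (kalepoth, zuwerup), so the final letter is not what conditions the rule; the last vowel is.
"kelwobup" has last vowel 'u'. The stems whose last vowel is 'u' (zubposlut → zuzubposlut, werup → zuwerup) add the prefix zu-.
So kelwobup → zukelwobup.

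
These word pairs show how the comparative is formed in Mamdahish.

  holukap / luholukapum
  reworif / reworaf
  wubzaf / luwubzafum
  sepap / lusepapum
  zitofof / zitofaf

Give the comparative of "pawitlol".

pawitlal

wubzaf and zitofof both end in -f yet inflect differently (luwubzafum, zitofaf), so the final letter is not what conditions the rule; the last vowel is.
"pawitlol" has last vowel 'o'. The one such stem in the data (zitofof → zitofaf) changes the last vowel to 'a' (as does reworif), so the same rule applies.
The other pattern: stems whose last vowel is 'a' add lu- … -um around the stem.
So pawitlol → pawitlal.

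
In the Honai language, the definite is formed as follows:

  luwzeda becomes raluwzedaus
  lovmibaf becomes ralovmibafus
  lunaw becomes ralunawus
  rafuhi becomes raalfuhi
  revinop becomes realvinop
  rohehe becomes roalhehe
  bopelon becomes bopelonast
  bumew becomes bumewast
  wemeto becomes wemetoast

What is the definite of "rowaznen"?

roalwaznen

"rowaznen" begins with r-. The stems beginning with r- (rafuhi → raalfuhi, revinop → realvinop, rohehe → roalhehe) insert -al- after the first vowel.
So rowaznen → roalwaznen.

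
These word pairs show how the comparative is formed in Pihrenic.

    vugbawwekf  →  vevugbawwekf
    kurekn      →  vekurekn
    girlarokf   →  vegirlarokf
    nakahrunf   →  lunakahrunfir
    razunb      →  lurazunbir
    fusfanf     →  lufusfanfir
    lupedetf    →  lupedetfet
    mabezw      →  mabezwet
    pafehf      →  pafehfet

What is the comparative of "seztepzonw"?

luseztepzonwir

vugbawwekf and nakahrunf both end in -f yet inflect differently (vevugbawwekf, lunakahrunfir), so the final letter is not what conditions the rule; the second-to-last letter is.
"seztepzonw" has second-to-last letter 'n'. The stems whose second-to-last letter is 'n' (nakahrunf → lunakahrunfir, razunb → lurazunbir, fusfanf → lufusfanfir) add lu- … -ir around the stem.
The other patterns: stems whose second-to-last letter is 'k' add the prefix ve-; stems whose second-to-last letter is 'h', 't' or 'z' add -et.
So seztepzonw → luseztepzonwir.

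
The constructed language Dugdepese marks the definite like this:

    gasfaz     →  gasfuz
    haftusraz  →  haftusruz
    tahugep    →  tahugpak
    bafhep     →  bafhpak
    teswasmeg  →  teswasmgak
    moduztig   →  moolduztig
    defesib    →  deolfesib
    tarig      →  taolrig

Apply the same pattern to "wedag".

teswasmeg and moduztig both end in -g yet inflect differently (teswasmgak, moolduztig), so the final letter is not what conditions the rule; the last vowel is.
"wedag" has last vowel 'a'. The stems whose last vowel is 'a' (gasfaz → gasfuz, haftusraz → haftusruz) change the last vowel to 'u'.
The other patterns: stems whose last vowel is 'e' delete the last vowel and add -ak; stems whose last vowel is 'i' insert -ol- after the first vowel.
So wedag → wedug.

wedug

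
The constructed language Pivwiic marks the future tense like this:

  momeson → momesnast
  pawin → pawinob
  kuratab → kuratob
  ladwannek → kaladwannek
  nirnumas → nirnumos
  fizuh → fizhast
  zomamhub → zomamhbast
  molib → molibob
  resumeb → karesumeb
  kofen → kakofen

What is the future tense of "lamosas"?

kuratab and resumeb both end in -b yet inflect differently (kuratob, karesumeb), so the final letter is not what conditions the rule; the last vowel is.
"lamosas" has last vowel 'a'. The stems whose last vowel is 'a' (nirnumas → nirnumos, kuratab → kuratob) change the last vowel to 'o'.
The other patterns: stems whose last vowel is 'e' add the prefix ka-; stems whose last vowel is 'i' add -ob; stems whose last vowel is 'o' or 'u' delete the last vowel and add -ast.
So lamosas → lamosos.

lamosos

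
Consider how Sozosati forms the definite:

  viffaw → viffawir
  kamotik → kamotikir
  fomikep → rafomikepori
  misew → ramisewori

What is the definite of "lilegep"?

ralilegepori

viffaw and misew both end in -w yet inflect differently (viffawir, ramisewori), so the final letter is not what conditions the rule; the last vowel is.
"lilegep" has last vowel 'e'. The stems whose last vowel is 'e' (fomikep → rafomikepori, misew → ramisewori) add ra- … -ori around the stem.
So lilegep → ralilegepori.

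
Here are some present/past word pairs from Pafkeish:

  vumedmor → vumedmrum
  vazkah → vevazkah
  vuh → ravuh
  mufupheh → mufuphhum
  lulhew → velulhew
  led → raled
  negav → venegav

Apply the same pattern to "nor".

ranor

vuh and vazkah both end in -h yet inflect differently (ravuh, vevazkah), so the final letter is not what conditions the rule; the number of vowels is.
"nor" has 1 vowel. The stems with 1 vowel (vuh → ravuh, led → raled) add the prefix ra-.
The other patterns: stems with 2 vowels add the prefix ve-; stems with 3 vowels delete the last vowel and add -um.
So nor → ranor.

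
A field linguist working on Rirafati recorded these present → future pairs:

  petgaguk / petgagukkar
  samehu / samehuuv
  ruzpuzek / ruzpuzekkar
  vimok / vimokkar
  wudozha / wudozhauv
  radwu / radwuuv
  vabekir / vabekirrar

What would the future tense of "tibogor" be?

"tibogor" ends in a consonant. The stems ending in a consonant (petgaguk → petgagukkar, ruzpuzek → ruzpuzekkar, vabekir → vabekirrar) double the final consonant and add -ar.
So tibogor → tibogorrar.

tibogorrar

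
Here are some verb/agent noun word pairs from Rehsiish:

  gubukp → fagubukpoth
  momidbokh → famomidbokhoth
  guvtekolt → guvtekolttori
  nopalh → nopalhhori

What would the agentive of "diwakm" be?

nopalh and momidbokh both end in -h yet inflect differently (nopalhhori, famomidbokhoth), so the final letter is not what conditions the rule; the second-to-last letter is.
"diwakm" has second-to-last letter 'k'. The stems whose second-to-last letter is 'k' (momidbokh → famomidbokhoth, gubukp → fagubukpoth) add fa- … -oth around the stem.
The other pattern: stems whose second-to-last letter is 'l' double the final consonant and add -ori.
So diwakm → fadiwakmoth.

fadiwakmoth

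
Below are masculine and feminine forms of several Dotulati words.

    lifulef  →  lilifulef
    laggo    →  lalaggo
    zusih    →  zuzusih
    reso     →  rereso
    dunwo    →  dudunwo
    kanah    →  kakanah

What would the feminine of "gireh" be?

Every pair shown (lifulef → lilifulef, laggo → lalaggo, zusih → zuzusih, …) follows the same rule: repeat the first consonant+vowel as a prefix.
So gireh → gigireh.

gigireh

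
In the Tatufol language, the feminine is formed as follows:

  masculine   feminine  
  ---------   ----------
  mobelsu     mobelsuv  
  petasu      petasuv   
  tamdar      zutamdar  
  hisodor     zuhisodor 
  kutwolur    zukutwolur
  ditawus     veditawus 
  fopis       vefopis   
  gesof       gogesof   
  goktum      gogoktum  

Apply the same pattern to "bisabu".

bisabuv

mobelsu and kutwolur both have last vowel 'u' yet inflect differently (mobelsuv, zukutwolur), so the last vowel is not what conditions the rule; the final letter is.
"bisabu" ends in -u. The stems ending in -u (mobelsu → mobelsuv, petasu → petasuv) drop the final letter and add -uv.
The other patterns: stems ending in -r add the prefix zu-; stems ending in -s add the prefix ve-; stems ending in -f or -m add the prefix go-.
So bisabu → bisabuv.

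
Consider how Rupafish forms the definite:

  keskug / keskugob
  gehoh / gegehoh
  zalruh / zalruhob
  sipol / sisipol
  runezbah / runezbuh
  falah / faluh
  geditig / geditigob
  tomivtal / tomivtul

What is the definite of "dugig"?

"dugig" has last vowel 'i'. The one such stem in the data (geditig → geditigob) adds -ob, so the same rule applies.
So dugig → dugigob.

dugigob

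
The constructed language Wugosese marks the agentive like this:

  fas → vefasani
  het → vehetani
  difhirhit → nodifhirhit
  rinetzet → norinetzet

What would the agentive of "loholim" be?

het and difhirhit both end in -t yet inflect differently (vehetani, nodifhirhit), so the final letter is not what conditions the rule; the number of vowels is.
"loholim" has 3 vowels. The stems with 3 vowels (difhirhit → nodifhirhit, rinetzet → norinetzet) add the prefix no-.
The other pattern: stems with 1 vowel add ve- … -ani around the stem.
So loholim → noloholim.

noloholim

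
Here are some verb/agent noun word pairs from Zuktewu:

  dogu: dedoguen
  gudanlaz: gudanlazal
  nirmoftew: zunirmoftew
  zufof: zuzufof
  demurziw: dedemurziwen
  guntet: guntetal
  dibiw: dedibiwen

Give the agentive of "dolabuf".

dedolabufen

"dolabuf" begins with d-. The stems beginning with d- (dibiw → dedibiwen, demurziw → dedemurziwen, dogu → dedoguen) add de- … -en around the stem.
The other patterns: stems beginning with g- add -al; stems beginning with n- or z- add the prefix zu-.
So dolabuf → dedolabufen.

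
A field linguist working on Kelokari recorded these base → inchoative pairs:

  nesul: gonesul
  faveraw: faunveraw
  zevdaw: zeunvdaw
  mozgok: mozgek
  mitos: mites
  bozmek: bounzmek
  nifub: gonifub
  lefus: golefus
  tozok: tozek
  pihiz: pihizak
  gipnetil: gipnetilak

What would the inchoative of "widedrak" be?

"widedrak" has last vowel 'a'. The stems whose last vowel is 'a' (zevdaw → zeunvdaw, faveraw → faunveraw) insert -un- after the first vowel.
So widedrak → wiundedrak.

wiundedrak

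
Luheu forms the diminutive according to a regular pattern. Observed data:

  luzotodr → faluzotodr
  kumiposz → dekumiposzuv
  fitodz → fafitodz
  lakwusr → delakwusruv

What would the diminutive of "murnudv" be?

lakwusr and luzotodr both end in -r yet inflect differently (delakwusruv, faluzotodr), so the final letter is not what conditions the rule; the second-to-last letter is.
"murnudv" has second-to-last letter 'd'. The stems whose second-to-last letter is 'd' (luzotodr → faluzotodr, fitodz → fafitodz) add the prefix fa-.
The other pattern: stems whose second-to-last letter is 's' add de- … -uv around the stem.
So murnudv → famurnudv.

famurnudv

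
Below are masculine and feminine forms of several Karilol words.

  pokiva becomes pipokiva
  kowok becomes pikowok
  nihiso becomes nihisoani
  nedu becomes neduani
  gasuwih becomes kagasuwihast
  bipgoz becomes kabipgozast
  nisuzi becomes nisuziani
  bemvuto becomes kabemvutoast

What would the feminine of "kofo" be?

"kofo" begins with k-. The one such stem in the data (kowok → pikowok) adds the prefix pi-, so the same rule applies.
The other patterns: stems beginning with n- add -ani; stems beginning with b- or g- add ka- … -ast around the stem.
So kofo → pikofo.

pikofo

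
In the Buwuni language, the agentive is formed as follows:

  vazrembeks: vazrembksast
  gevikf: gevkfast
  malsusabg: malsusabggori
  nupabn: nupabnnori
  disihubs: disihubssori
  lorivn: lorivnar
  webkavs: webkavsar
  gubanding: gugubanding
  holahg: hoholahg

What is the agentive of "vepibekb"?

vepibkbast

vazrembeks and disihubs both end in -s yet inflect differently (vazrembksast, disihubssori), so the final letter is not what conditions the rule; the second-to-last letter is.
"vepibekb" has second-to-last letter 'k'. The stems whose second-to-last letter is 'k' (vazrembeks → vazrembksast, gevikf → gevkfast) delete the last vowel and add -ast.
The other patterns: stems whose second-to-last letter is 'b' double the final consonant and add -ori; stems whose second-to-last letter is 'v' add -ar; stems whose second-to-last letter is 'h' or 'n' repeat the first consonant+vowel as a prefix.
So vepibekb → vepibkbast.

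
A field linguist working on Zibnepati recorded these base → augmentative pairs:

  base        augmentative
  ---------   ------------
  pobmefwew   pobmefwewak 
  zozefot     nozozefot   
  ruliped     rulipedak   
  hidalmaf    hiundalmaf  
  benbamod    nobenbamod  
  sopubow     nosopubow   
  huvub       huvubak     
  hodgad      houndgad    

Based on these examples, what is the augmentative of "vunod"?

novunod

hodgad and benbamod both end in -d yet inflect differently (houndgad, nobenbamod), so the final letter is not what conditions the rule; the last vowel is.
"vunod" has last vowel 'o'. The stems whose last vowel is 'o' (sopubow → nosopubow, zozefot → nozozefot, benbamod → nobenbamod) add the prefix no-.
So vunod → novunod.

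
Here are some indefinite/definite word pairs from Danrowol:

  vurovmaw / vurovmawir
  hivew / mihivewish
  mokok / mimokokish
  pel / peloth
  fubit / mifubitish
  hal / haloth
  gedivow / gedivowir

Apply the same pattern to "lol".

hivew and vurovmaw both end in -w yet inflect differently (mihivewish, vurovmawir), so the final letter is not what conditions the rule; the number of vowels is.
"lol" has 1 vowel. The stems with 1 vowel (hal → haloth, pel → peloth) add -oth.
The other patterns: stems with 2 vowels add mi- … -ish around the stem; stems with 3 vowels add -ir.
So lol → loloth.

loloth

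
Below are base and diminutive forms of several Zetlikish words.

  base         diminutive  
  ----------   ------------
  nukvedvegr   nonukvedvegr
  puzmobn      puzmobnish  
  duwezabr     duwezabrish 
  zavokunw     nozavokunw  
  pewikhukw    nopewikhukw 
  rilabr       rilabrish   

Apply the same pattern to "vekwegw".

duwezabr and nukvedvegr both end in -r yet inflect differently (duwezabrish, nonukvedvegr), so the final letter is not what conditions the rule; the second-to-last letter is.
"vekwegw" has second-to-last letter 'g'. The one such stem in the data (nukvedvegr → nonukvedvegr) adds the prefix no-, so the same rule applies.
So vekwegw → novekwegw.

novekwegw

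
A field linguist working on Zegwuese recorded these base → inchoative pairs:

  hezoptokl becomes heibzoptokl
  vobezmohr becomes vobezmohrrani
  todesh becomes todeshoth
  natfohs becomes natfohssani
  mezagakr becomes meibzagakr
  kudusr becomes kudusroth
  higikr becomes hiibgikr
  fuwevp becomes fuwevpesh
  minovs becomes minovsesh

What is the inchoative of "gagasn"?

gagasnoth

natfohs and minovs both end in -s yet inflect differently (natfohssani, minovsesh), so the final letter is not what conditions the rule; the second-to-last letter is.
"gagasn" has second-to-last letter 's'. The stems whose second-to-last letter is 's' (kudusr → kudusroth, todesh → todeshoth) add -oth.
The other patterns: stems whose second-to-last letter is 'h' double the final consonant and add -ani; stems whose second-to-last letter is 'v' add -esh; stems whose second-to-last letter is 'k' insert -ib- after the first vowel.
So gagasn → gagasnoth.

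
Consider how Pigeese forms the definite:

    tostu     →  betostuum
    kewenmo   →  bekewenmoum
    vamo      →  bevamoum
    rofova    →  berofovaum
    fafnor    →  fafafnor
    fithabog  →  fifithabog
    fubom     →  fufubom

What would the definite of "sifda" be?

kewenmo and fafnor both have last vowel 'o' yet inflect differently (bekewenmoum, fafafnor), so the last vowel is not what conditions the rule; whether the stem ends in a vowel or a consonant is.
"sifda" ends in a vowel. The stems ending in a vowel (tostu → betostuum, kewenmo → bekewenmoum, vamo → bevamoum) add be- … -um around the stem.
So sifda → besifdaum.

besifdaum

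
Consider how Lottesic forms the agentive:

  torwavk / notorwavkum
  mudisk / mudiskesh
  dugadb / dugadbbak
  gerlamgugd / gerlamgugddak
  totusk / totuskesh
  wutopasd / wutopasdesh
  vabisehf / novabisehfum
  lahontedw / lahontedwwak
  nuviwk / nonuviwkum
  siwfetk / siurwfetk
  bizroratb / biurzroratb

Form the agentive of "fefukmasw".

gerlamgugd and wutopasd both end in -d yet inflect differently (gerlamgugddak, wutopasdesh), so the final letter is not what conditions the rule; the second-to-last letter is.
"fefukmasw" has second-to-last letter 's'. The stems whose second-to-last letter is 's' (totusk → totuskesh, wutopasd → wutopasdesh, mudisk → mudiskesh) add -esh.
The other patterns: stems whose second-to-last letter is 'd' or 'g' double the final consonant and add -ak; stems whose second-to-last letter is 't' insert -ur- after the first vowel; stems whose second-to-last letter is 'h', 'v' or 'w' add no- … -um around the stem.
So fefukmasw → fefukmaswesh.

fefukmaswesh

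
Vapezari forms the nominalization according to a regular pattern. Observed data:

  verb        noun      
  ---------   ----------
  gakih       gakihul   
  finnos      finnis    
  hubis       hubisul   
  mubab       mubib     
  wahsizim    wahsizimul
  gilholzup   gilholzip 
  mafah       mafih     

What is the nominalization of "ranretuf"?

ranretif

"ranretuf" has last vowel 'u'. The one such stem in the data (gilholzup → gilholzip) changes the last vowel to 'i' (as do mubab, mafah), so the same rule applies.
The other pattern: stems whose last vowel is 'i' add -ul.
So ranretuf → ranretif.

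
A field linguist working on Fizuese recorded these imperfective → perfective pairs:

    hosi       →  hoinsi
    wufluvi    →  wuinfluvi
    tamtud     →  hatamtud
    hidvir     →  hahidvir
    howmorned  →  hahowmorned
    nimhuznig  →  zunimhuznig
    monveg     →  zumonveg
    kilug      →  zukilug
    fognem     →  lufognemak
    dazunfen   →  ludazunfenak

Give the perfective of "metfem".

hosi and hidvir both have last vowel 'i' yet inflect differently (hoinsi, hahidvir), so the last vowel is not what conditions the rule; the final letter is.
"metfem" ends in -m. The one such stem in the data (fognem → lufognemak) adds lu- … -ak around the stem, so the same rule applies.
So metfem → lumetfemak.

lumetfemak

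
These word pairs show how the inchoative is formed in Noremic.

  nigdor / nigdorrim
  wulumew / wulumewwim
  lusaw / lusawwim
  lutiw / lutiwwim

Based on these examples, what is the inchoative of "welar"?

welarrim

Every pair shown (nigdor → nigdorrim, wulumew → wulumewwim, lusaw → lusawwim, …) follows the same rule: double the final consonant and add -im.
So welar → welarrim.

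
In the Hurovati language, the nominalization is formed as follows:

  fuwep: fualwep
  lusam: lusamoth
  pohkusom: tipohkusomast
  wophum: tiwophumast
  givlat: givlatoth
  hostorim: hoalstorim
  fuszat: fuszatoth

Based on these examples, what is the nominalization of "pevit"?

pealvit

lusam and pohkusom both end in -m yet inflect differently (lusamoth, tipohkusomast), so the final letter is not what conditions the rule; the last vowel is.
"pevit" has last vowel 'i'. The one such stem in the data (hostorim → hoalstorim) inserts -al- after the first vowel (as does fuwep), so the same rule applies.
The other patterns: stems whose last vowel is 'a' add -oth; stems whose last vowel is 'o' or 'u' add ti- … -ast around the stem.
So pevit → pealvit.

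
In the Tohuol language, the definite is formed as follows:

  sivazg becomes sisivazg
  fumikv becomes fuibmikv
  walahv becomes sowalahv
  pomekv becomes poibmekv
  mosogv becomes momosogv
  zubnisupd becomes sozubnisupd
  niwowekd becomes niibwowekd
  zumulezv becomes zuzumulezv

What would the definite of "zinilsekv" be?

ziibnilsekv

pomekv and walahv both end in -v yet inflect differently (poibmekv, sowalahv), so the final letter is not what conditions the rule; the second-to-last letter is.
"zinilsekv" has second-to-last letter 'k'. The stems whose second-to-last letter is 'k' (niwowekd → niibwowekd, pomekv → poibmekv, fumikv → fuibmikv) insert -ib- after the first vowel.
The other patterns: stems whose second-to-last letter is 'h' or 'p' add the prefix so-; stems whose second-to-last letter is 'g' or 'z' repeat the first consonant+vowel as a prefix.
So zinilsekv → ziibnilsekv.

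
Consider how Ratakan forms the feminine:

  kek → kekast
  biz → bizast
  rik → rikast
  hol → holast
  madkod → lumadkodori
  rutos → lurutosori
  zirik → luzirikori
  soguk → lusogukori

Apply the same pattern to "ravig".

luravigori

kek and zirik both end in -k yet inflect differently (kekast, luzirikori), so the final letter is not what conditions the rule; the number of vowels is.
"ravig" has 2 vowels. The stems with 2 vowels (madkod → lumadkodori, rutos → lurutosori, zirik → luzirikori) add lu- … -ori around the stem.
So ravig → luravigori.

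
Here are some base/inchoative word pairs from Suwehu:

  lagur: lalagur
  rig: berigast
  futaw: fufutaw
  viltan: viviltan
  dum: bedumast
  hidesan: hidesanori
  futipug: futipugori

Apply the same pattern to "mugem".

viltan and hidesan both end in -n yet inflect differently (viviltan, hidesanori), so the final letter is not what conditions the rule; the number of vowels is.
"mugem" has 2 vowels. The stems with 2 vowels (futaw → fufutaw, viltan → viviltan, lagur → lalagur) repeat the first consonant+vowel as a prefix.
So mugem → mumugem.

mumugem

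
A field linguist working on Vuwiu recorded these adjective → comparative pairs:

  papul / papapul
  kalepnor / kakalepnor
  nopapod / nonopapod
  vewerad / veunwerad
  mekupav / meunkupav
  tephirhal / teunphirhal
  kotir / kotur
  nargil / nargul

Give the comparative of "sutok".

susutok

nopapod and vewerad both end in -d yet inflect differently (nonopapod, veunwerad), so the final letter is not what conditions the rule; the last vowel is.
"sutok" has last vowel 'o'. The stems whose last vowel is 'o' (kalepnor → kakalepnor, nopapod → nonopapod) repeat the first consonant+vowel as a prefix.
So sutok → susutok.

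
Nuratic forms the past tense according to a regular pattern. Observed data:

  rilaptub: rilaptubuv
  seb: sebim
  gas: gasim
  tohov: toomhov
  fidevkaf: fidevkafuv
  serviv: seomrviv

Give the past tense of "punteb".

seb and rilaptub both end in -b yet inflect differently (sebim, rilaptubuv), so the final letter is not what conditions the rule; the number of vowels is.
"punteb" has 2 vowels. The stems with 2 vowels (serviv → seomrviv, tohov → toomhov) insert -om- after the first vowel.
The other patterns: stems with 1 vowel add -im; stems with 3 vowels add -uv.
So punteb → puomnteb.

puomnteb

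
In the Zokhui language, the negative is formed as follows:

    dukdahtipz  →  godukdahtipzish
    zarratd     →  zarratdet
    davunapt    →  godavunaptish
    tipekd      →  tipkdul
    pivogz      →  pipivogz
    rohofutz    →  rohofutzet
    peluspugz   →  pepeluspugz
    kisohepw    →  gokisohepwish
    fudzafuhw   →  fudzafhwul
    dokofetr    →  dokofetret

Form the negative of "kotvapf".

gokotvapfish

rohofutz and dukdahtipz both end in -z yet inflect differently (rohofutzet, godukdahtipzish), so the final letter is not what conditions the rule; the second-to-last letter is.
"kotvapf" has second-to-last letter 'p'. The stems whose second-to-last letter is 'p' (davunapt → godavunaptish, dukdahtipz → godukdahtipzish, kisohepw → gokisohepwish) add go- … -ish around the stem.
So kotvapf → gokotvapfish.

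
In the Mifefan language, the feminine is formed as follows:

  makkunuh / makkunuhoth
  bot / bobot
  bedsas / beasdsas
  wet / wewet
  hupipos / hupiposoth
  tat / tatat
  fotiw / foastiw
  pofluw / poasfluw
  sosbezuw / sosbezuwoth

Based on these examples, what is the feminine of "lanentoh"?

lanentohoth

bedsas and hupipos both end in -s yet inflect differently (beasdsas, hupiposoth), so the final letter is not what conditions the rule; the number of vowels is.
"lanentoh" has 3 vowels. The stems with 3 vowels (hupipos → hupiposoth, sosbezuw → sosbezuwoth, makkunuh → makkunuhoth) add -oth.
So lanentoh → lanentohoth.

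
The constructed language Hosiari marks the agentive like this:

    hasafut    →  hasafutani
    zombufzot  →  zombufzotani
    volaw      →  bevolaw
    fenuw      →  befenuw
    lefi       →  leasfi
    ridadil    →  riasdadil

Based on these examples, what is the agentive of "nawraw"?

hasafut and fenuw both have last vowel 'u' yet inflect differently (hasafutani, befenuw), so the last vowel is not what conditions the rule; the final letter is.
"nawraw" ends in -w. The stems ending in -w (volaw → bevolaw, fenuw → befenuw) add the prefix be-.
The other patterns: stems ending in -t add -ani; stems ending in -i or -l insert -as- after the first vowel.
So nawraw → benawraw.

benawraw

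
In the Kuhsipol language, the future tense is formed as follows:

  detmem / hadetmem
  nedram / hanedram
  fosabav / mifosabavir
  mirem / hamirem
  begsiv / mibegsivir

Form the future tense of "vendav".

nedram and fosabav both have last vowel 'a' yet inflect differently (hanedram, mifosabavir), so the last vowel is not what conditions the rule; the final letter is.
"vendav" ends in -v. The stems ending in -v (fosabav → mifosabavir, begsiv → mibegsivir) add mi- … -ir around the stem.
So vendav → mivendavir.

mivendavir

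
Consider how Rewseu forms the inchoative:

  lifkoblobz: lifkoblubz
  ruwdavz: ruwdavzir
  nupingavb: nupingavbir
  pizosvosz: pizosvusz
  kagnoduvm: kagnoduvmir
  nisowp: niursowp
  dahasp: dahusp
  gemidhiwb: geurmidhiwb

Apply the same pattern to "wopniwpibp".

wopniwpubp

"wopniwpibp" has second-to-last letter 'b'. The one such stem in the data (lifkoblobz → lifkoblubz) changes the last vowel to 'u' (as do pizosvosz, dahasp), so the same rule applies.
The other patterns: stems whose second-to-last letter is 'v' add -ir; stems whose second-to-last letter is 'w' insert -ur- after the first vowel.
So wopniwpibp → wopniwpubp.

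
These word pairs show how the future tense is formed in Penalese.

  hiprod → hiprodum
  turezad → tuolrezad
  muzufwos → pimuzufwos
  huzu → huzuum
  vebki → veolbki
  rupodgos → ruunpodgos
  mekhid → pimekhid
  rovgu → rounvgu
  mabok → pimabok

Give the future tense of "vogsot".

voolgsot

"vogsot" begins with v-. The one such stem in the data (vebki → veolbki) inserts -ol- after the first vowel (as does turezad), so the same rule applies.
So vogsot → voolgsot.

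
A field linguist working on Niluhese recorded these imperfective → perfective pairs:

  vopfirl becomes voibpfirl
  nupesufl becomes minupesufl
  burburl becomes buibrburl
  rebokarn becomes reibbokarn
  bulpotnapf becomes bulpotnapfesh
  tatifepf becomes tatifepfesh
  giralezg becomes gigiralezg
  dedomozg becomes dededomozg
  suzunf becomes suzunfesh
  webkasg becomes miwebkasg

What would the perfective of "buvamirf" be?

burburl and nupesufl both end in -l yet inflect differently (buibrburl, minupesufl), so the final letter is not what conditions the rule; the second-to-last letter is.
"buvamirf" has second-to-last letter 'r'. The stems whose second-to-last letter is 'r' (burburl → buibrburl, rebokarn → reibbokarn, vopfirl → voibpfirl) insert -ib- after the first vowel.
So buvamirf → buibvamirf.

buibvamirf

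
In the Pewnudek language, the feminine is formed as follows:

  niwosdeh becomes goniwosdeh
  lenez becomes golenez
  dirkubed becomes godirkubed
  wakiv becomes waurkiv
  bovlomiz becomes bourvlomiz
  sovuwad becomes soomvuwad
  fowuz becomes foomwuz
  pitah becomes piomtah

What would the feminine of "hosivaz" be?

lenez and bovlomiz both end in -z yet inflect differently (golenez, bourvlomiz), so the final letter is not what conditions the rule; the last vowel is.
"hosivaz" has last vowel 'a'. The stems whose last vowel is 'a' (sovuwad → soomvuwad, pitah → piomtah) insert -om- after the first vowel.
So hosivaz → hoomsivaz.

hoomsivaz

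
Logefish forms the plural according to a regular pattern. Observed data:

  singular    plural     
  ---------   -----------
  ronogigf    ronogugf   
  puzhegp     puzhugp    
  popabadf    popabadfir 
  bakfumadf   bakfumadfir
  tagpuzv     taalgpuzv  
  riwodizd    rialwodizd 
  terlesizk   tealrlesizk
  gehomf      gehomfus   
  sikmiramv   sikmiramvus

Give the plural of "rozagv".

rozugv

ronogigf and popabadf both end in -f yet inflect differently (ronogugf, popabadfir), so the final letter is not what conditions the rule; the second-to-last letter is.
"rozagv" has second-to-last letter 'g'. The stems whose second-to-last letter is 'g' (ronogigf → ronogugf, puzhegp → puzhugp) change the last vowel to 'u'.
So rozagv → rozugv.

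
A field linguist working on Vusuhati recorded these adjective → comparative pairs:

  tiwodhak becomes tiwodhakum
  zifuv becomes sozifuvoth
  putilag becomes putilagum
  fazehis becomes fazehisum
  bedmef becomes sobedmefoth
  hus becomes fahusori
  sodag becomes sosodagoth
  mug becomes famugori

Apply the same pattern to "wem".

mug and sodag both end in -g yet inflect differently (famugori, sosodagoth), so the final letter is not what conditions the rule; the number of vowels is.
"wem" has 1 vowel. The stems with 1 vowel (mug → famugori, hus → fahusori) add fa- … -ori around the stem.
The other patterns: stems with 2 vowels add so- … -oth around the stem; stems with 3 vowels add -um.
So wem → fawemori.

fawemori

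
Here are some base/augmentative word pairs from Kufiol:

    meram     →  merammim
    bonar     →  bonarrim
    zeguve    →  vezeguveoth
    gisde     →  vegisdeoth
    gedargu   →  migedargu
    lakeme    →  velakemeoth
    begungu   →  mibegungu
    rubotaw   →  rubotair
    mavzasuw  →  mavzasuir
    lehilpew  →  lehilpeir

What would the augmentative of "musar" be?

musarrim

lehilpew and gisde both have last vowel 'e' yet inflect differently (lehilpeir, vegisdeoth), so the last vowel is not what conditions the rule; the final letter is.
"musar" ends in -r. The one such stem in the data (bonar → bonarrim) doubles the final consonant and adds -im (as does meram), so the same rule applies.
The other patterns: stems ending in -w drop the final letter and add -ir; stems ending in -e add ve- … -oth around the stem; stems ending in -u add the prefix mi-.
So musar → musarrim.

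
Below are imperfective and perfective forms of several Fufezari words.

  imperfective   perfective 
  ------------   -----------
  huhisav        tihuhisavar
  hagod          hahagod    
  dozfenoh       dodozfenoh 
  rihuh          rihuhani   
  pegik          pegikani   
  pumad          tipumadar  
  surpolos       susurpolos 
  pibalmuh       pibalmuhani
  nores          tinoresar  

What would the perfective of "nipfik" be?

nores and surpolos both end in -s yet inflect differently (tinoresar, susurpolos), so the final letter is not what conditions the rule; the last vowel is.
"nipfik" has last vowel 'i'. The one such stem in the data (pegik → pegikani) adds -ani, so the same rule applies.
The other patterns: stems whose last vowel is 'a' or 'e' add ti- … -ar around the stem; stems whose last vowel is 'o' repeat the first consonant+vowel as a prefix.
So nipfik → nipfikani.

nipfikani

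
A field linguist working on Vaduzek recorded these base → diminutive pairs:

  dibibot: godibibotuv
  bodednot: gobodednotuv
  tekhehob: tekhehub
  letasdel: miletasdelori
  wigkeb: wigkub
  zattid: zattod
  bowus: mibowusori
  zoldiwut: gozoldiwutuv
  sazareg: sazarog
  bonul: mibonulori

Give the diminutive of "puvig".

"puvig" ends in -g. The one such stem in the data (sazareg → sazarog) changes the last vowel to 'o' (as does zattid), so the same rule applies.
So puvig → puvog.

puvog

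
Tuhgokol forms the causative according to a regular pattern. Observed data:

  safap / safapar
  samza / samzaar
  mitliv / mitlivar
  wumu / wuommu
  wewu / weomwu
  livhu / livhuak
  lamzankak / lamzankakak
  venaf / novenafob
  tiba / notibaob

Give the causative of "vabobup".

wumu and livhu both end in -u yet inflect differently (wuommu, livhuak), so the final letter is not what conditions the rule; the first letter is.
"vabobup" begins with v-. The one such stem in the data (venaf → novenafob) adds no- … -ob around the stem, so the same rule applies.
So vabobup → novabobupob.

novabobupob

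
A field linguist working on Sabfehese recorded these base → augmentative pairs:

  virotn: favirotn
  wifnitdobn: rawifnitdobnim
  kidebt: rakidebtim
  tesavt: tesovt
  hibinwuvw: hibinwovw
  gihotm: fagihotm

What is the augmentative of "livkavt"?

tesavt and kidebt both end in -t yet inflect differently (tesovt, rakidebtim), so the final letter is not what conditions the rule; the second-to-last letter is.
"livkavt" has second-to-last letter 'v'. The stems whose second-to-last letter is 'v' (hibinwuvw → hibinwovw, tesavt → tesovt) change the last vowel to 'o'.
The other patterns: stems whose second-to-last letter is 't' add the prefix fa-; stems whose second-to-last letter is 'b' add ra- … -im around the stem.
So livkavt → livkovt.

livkovt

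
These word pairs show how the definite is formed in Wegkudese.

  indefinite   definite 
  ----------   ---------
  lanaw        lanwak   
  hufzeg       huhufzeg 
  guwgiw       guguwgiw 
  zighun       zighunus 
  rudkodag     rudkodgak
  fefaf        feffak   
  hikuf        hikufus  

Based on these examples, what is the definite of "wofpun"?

"wofpun" has last vowel 'u'. The stems whose last vowel is 'u' (hikuf → hikufus, zighun → zighunus) add -us.
The other patterns: stems whose last vowel is 'a' delete the last vowel and add -ak; stems whose last vowel is 'e' or 'i' repeat the first consonant+vowel as a prefix.
So wofpun → wofpunus.

wofpunus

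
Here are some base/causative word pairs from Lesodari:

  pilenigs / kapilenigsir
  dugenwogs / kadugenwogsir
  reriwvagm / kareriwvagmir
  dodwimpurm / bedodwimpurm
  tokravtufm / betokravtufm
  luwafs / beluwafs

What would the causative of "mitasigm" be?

kamitasigmir

reriwvagm and dodwimpurm both end in -m yet inflect differently (kareriwvagmir, bedodwimpurm), so the final letter is not what conditions the rule; the second-to-last letter is.
"mitasigm" has second-to-last letter 'g'. The stems whose second-to-last letter is 'g' (pilenigs → kapilenigsir, dugenwogs → kadugenwogsir, reriwvagm → kareriwvagmir) add ka- … -ir around the stem.
The other pattern: stems whose second-to-last letter is 'f' or 'r' add the prefix be-.
So mitasigm → kamitasigmir.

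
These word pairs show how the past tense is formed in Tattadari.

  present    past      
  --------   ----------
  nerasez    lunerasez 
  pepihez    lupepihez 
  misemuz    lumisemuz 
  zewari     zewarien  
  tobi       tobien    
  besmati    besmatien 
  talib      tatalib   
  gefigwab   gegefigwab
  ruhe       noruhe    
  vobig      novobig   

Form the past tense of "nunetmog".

zewari and talib both have last vowel 'i' yet inflect differently (zewarien, tatalib), so the last vowel is not what conditions the rule; the final letter is.
"nunetmog" ends in -g. The one such stem in the data (vobig → novobig) adds the prefix no-, so the same rule applies.
The other patterns: stems ending in -z add the prefix lu-; stems ending in -i add -en; stems ending in -b repeat the first consonant+vowel as a prefix.
So nunetmog → nonunetmog.

nonunetmog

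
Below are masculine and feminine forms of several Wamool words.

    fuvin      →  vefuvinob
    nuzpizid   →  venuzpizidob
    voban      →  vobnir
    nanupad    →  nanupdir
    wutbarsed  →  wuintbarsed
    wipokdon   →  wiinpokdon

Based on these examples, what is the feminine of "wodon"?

"wodon" has last vowel 'o'. The one such stem in the data (wipokdon → wiinpokdon) inserts -in- after the first vowel (as does wutbarsed), so the same rule applies.
So wodon → woindon.

woindon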